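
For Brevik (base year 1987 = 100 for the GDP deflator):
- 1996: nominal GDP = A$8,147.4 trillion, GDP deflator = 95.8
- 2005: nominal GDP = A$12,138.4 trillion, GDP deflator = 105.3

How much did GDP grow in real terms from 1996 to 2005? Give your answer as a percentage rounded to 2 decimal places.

Real GDP 1996 = 8147.4 / 0.958 = 8504.59.
Real GDP 2005 = 12138.4 / 1.053 = 11527.45.
Real growth = 11527.45 / 8504.59 − 1 = 0.3554.

35.54%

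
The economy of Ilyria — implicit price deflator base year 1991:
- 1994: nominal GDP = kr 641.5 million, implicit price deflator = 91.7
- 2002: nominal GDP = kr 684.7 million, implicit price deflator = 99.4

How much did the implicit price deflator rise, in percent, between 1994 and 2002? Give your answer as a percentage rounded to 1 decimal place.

Price-level change = 99.4 / 91.7 − 1 = 0.0840.

8.4%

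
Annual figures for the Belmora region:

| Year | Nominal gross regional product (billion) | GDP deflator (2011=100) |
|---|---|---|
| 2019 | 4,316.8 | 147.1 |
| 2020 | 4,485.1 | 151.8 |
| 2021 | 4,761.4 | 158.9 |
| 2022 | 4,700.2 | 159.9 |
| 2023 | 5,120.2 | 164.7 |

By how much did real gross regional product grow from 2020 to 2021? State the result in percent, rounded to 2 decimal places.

Real gross regional product 2020 = 4485.1/1.518 = 2954.61.
Real gross regional product 2021 = 4761.4/1.589 = 2996.48.
Change = 2996.48/2954.61 − 1 = 0.0142.

1.42%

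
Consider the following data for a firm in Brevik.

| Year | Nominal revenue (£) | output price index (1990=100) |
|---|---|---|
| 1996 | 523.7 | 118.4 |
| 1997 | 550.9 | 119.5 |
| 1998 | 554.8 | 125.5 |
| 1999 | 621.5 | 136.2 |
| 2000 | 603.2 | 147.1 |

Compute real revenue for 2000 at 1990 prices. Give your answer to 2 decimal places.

£410.06

Real revenue 2000 = 603.2 / 1.471 = 410.06.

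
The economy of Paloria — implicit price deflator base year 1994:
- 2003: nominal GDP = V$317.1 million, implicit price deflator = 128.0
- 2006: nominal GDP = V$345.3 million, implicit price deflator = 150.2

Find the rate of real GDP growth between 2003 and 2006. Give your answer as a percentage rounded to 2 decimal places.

-7.20%

Deflate each year: 2003 → 317.1/1.280 = 247.73; 2006 → 345.3/1.502 = 229.89.
So real GDP changed by 229.89/247.73 − 1 = -0.0720, i.e. -7.20%.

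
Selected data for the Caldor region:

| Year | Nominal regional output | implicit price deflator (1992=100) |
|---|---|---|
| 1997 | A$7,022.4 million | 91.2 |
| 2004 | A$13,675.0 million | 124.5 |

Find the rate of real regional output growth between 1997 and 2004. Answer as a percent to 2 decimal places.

42.65%

Real regional output 1997 = 7022.4 / 0.912 = 7700.00.
Real regional output 2004 = 13675.0 / 1.245 = 10983.94.
Real growth = 10983.94 / 7700.00 − 1 = 0.4265.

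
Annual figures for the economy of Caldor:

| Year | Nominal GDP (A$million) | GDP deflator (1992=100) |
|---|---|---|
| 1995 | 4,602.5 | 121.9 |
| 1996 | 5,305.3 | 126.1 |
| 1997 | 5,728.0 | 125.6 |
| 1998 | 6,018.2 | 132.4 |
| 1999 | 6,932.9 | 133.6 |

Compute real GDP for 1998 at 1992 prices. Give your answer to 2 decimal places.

A$4,545.47 million

Real GDP 1998 = 6018.2 / 1.324 = 4545.47.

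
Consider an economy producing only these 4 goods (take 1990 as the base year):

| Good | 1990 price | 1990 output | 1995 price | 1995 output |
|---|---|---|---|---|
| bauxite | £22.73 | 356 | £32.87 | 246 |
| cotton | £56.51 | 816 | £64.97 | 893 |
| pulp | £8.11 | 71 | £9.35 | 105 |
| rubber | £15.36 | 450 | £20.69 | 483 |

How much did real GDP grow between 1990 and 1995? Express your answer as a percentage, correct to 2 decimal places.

Real GDP 1990 = Nominal GDP 1990 = 22.73·356 + 56.51·816 + 8.11·71 + 15.36·450 = 61691.85.
Real GDP 1995 (at 1990 prices) = 22.73·246 + 56.51·893 + 8.11·105 + 15.36·483 = 64325.44.
Real growth = 64325.44/61691.85 − 1 = 0.0427.

4.27%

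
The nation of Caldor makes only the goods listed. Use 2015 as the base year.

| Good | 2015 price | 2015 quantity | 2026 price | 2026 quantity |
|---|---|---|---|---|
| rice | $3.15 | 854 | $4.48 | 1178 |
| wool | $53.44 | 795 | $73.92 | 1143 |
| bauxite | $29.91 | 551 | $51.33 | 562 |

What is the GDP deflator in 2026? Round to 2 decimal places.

145.36

Nominal GDP 2026 = 4.48·1178 + 73.92·1143 + 51.33·562 = 118615.46.
Real GDP 2026 (at 2015 prices) = 3.15·1178 + 53.44·1143 + 29.91·562 = 81602.04.
Deflator = Nominal/Real × 100 = 118615.46/81602.04 × 100 = 145.358.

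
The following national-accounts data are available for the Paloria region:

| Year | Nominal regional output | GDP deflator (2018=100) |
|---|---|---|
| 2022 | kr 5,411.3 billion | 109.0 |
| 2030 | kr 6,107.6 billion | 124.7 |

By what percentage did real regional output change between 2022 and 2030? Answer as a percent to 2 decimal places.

-1.34%

Real regional output 2022 = 5411.3 / 1.090 = 4964.50.
Real regional output 2030 = 6107.6 / 1.247 = 4897.83.
Real growth = 4897.83 / 4964.50 − 1 = -0.0134.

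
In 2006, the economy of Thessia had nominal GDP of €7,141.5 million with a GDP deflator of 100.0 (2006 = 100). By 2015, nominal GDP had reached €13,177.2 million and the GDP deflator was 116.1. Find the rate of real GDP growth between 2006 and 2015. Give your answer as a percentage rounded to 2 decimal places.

Deflate each year: 2006 → 7141.5/1.000 = 7141.50; 2015 → 13177.2/1.161 = 11349.87.
So real GDP changed by 11349.87/7141.50 − 1 = 0.5893, i.e. 58.93%.

58.93%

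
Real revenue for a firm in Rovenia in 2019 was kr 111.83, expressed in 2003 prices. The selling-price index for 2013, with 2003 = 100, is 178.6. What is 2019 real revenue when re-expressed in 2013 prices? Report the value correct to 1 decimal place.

Real revenue in 2013 prices = Real revenue in 2003 prices × (P_2013/P_2003) = 111.83 × 1.786 = 199.73.

kr 199.7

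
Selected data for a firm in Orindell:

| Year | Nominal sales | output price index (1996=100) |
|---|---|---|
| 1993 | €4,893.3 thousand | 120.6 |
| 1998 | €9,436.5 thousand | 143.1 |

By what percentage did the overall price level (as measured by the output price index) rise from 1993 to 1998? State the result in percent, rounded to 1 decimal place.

Price-level change = 143.1 / 120.6 − 1 = 0.1866.

18.7%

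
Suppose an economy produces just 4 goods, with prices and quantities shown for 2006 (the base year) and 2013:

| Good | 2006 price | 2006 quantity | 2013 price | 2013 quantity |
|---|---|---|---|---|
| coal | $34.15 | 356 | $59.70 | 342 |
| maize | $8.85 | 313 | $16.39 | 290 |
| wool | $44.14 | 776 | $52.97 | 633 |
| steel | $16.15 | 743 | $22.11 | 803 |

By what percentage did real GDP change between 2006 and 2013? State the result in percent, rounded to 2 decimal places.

Real GDP 2006 = Nominal GDP 2006 = 34.15·356 + 8.85·313 + 44.14·776 + 16.15·743 = 61179.54.
Real GDP 2013 (at 2006 prices) = 34.15·342 + 8.85·290 + 44.14·633 + 16.15·803 = 55154.87.
Real growth = 55154.87/61179.54 − 1 = -0.0985.

-9.85%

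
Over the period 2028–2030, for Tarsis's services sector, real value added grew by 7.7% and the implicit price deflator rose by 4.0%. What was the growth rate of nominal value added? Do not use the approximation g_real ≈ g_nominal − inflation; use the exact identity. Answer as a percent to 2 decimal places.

12.01%

(1 + g_nom) = (1 + g_real)(1 + π) = 1.0770 × 1.0400 = 1.12008.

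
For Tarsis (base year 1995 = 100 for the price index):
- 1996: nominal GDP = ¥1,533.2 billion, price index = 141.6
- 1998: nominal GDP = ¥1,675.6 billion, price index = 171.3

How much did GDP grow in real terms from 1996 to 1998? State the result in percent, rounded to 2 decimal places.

-9.66%

Deflate each year: 1996 → 1533.2/1.416 = 1082.77; 1998 → 1675.6/1.713 = 978.17.
So real GDP changed by 978.17/1082.77 − 1 = -0.0966, i.e. -9.66%.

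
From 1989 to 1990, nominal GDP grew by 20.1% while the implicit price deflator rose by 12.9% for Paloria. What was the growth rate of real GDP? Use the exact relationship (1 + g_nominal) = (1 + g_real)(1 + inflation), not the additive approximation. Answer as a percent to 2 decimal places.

6.38%

(1 + g_nom) = (1 + g_real)(1 + π), so g_real = 1.2010 / 1.1290 − 1 = 0.06377.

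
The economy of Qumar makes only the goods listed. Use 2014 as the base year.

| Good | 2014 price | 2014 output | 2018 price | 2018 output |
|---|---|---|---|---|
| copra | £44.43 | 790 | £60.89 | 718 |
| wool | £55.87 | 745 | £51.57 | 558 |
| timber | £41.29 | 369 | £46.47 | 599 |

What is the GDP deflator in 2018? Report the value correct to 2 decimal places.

Nominal GDP 2018 = 60.89·718 + 51.57·558 + 46.47·599 = 100330.61.
Real GDP 2018 (at 2014 prices) = 44.43·718 + 55.87·558 + 41.29·599 = 87808.91.
Deflator = Nominal/Real × 100 = 100330.61/87808.91 × 100 = 114.260.

114.26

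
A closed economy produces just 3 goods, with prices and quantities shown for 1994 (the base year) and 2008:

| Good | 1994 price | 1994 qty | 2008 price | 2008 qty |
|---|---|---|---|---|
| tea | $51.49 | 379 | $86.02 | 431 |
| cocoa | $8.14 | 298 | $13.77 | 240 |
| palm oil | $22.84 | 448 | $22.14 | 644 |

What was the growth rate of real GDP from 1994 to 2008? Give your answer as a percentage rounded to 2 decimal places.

20.77%

Real GDP 1994 = Nominal GDP 1994 = 51.49·379 + 8.14·298 + 22.84·448 = 32172.75.
Real GDP 2008 (at 1994 prices) = 51.49·431 + 8.14·240 + 22.84·644 = 38854.75.
Real growth = 38854.75/32172.75 − 1 = 0.2077.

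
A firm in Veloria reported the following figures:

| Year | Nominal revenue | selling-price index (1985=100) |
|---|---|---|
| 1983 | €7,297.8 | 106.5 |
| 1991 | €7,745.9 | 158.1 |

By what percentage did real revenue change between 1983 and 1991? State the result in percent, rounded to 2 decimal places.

-28.50%

Deflate each year: 1983 → 7297.8/1.065 = 6852.39; 1991 → 7745.9/1.581 = 4899.37.
So real revenue changed by 4899.37/6852.39 − 1 = -0.2850, i.e. -28.50%.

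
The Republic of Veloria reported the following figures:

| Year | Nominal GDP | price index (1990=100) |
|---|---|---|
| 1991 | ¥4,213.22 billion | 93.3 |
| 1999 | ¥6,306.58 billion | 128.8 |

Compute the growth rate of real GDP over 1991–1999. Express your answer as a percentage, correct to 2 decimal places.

Real GDP 1991 = 4213.22 / 0.933 = 4515.78.
Real GDP 1999 = 6306.58 / 1.288 = 4896.41.
Real growth = 4896.41 / 4515.78 − 1 = 0.0843.

8.43%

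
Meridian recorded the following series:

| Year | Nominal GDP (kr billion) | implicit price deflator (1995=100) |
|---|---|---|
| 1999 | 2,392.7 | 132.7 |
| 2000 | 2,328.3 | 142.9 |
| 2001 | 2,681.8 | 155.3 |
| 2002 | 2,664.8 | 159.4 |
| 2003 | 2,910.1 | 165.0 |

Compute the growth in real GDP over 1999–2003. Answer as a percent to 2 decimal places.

-2.18%

Real GDP 1999 = 2392.7/1.327 = 1803.09.
Real GDP 2003 = 2910.1/1.650 = 1763.70.
Change = 1763.70/1803.09 − 1 = -0.0218.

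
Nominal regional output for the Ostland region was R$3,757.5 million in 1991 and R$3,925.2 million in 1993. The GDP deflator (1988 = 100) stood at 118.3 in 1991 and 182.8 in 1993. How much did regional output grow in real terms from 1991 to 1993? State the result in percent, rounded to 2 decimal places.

-32.40%

Real regional output 1991 = 3757.5 / 1.183 = 3176.25.
Real regional output 1993 = 3925.2 / 1.828 = 2147.26.
Real growth = 2147.26 / 3176.25 − 1 = -0.3240.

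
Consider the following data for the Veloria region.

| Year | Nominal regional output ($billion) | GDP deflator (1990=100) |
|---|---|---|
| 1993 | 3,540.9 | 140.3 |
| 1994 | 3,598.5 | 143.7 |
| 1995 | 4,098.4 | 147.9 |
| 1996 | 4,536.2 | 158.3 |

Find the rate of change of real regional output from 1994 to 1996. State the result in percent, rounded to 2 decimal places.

14.43%

Real regional output 1994 = 3598.5/1.437 = 2504.18.
Real regional output 1996 = 4536.2/1.583 = 2865.57.
Change = 2865.57/2504.18 − 1 = 0.1443.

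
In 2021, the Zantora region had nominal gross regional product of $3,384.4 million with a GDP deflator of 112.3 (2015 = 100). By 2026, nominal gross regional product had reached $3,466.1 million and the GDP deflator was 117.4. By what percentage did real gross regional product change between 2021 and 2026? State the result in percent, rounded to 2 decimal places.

Real gross regional product 2021 = 3384.4 / 1.123 = 3013.71.
Real gross regional product 2026 = 3466.1 / 1.174 = 2952.39.
Real growth = 2952.39 / 3013.71 − 1 = -0.0203.

-2.03%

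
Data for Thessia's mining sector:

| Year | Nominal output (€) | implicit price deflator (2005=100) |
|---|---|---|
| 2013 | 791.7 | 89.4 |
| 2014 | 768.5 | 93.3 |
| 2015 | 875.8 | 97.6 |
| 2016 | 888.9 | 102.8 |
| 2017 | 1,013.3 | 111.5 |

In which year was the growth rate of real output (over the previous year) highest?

2015

2014: real = 768.5/0.933 = 823.69; growth vs 2013 (885.57) = -6.99%.
2015: real = 875.8/0.976 = 897.34; growth vs 2014 (823.69) = 8.94%.
2016: real = 888.9/1.028 = 864.69; growth vs 2015 (897.34) = -3.64%.
2017: real = 1013.3/1.115 = 908.79; growth vs 2016 (864.69) = 5.10%.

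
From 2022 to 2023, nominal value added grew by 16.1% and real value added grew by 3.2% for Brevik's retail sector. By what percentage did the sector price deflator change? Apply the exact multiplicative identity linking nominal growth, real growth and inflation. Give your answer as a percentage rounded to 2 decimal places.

12.50%

(1 + g_nom) = (1 + g_real)(1 + π), so π = 1.1610 / 1.0320 − 1 = 0.12500.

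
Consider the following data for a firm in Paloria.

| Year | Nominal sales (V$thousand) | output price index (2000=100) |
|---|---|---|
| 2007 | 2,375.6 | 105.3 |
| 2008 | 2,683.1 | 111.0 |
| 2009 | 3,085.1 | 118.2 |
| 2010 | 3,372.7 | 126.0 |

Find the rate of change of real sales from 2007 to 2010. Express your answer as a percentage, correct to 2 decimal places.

18.65%

Real sales 2007 = 2375.6/1.053 = 2256.03.
Real sales 2010 = 3372.7/1.260 = 2676.75.
Change = 2676.75/2256.03 − 1 = 0.1865.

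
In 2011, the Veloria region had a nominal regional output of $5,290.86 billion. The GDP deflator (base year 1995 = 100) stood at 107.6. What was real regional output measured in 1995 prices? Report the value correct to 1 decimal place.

Real regional output = Nominal / (GDP deflator/100) = 5290.86 / 1.076 = 4917.16.

$4,917.2 billion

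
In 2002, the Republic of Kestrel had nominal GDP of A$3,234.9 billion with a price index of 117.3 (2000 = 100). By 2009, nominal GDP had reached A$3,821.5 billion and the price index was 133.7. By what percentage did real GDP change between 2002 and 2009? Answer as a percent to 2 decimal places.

3.64%

Real GDP 2002 = 3234.9 / 1.173 = 2757.80.
Real GDP 2009 = 3821.5 / 1.337 = 2858.26.
Real growth = 2858.26 / 2757.80 − 1 = 0.0364.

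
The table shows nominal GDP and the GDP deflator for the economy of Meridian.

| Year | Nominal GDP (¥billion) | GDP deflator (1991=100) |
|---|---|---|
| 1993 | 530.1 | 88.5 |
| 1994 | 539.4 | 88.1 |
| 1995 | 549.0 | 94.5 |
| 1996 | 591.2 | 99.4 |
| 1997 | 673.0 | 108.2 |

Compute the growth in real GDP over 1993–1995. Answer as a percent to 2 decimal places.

-3.01%

Real GDP 1993 = 530.1/0.885 = 598.98.
Real GDP 1995 = 549.0/0.945 = 580.95.
Change = 580.95/598.98 − 1 = -0.0301.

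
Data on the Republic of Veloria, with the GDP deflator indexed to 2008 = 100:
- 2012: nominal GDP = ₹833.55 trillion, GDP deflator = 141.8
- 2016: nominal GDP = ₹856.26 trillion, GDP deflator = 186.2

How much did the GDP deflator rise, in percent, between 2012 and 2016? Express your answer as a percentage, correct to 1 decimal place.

31.3%

Price-level change = 186.2 / 141.8 − 1 = 0.3131.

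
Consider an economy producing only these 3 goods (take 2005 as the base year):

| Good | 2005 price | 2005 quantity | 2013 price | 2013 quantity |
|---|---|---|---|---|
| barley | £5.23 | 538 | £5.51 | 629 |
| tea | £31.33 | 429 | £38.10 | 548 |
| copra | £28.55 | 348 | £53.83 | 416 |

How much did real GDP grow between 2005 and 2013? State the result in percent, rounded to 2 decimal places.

Real GDP 2005 = Nominal GDP 2005 = 5.23·538 + 31.33·429 + 28.55·348 = 26189.71.
Real GDP 2013 (at 2005 prices) = 5.23·629 + 31.33·548 + 28.55·416 = 32335.31.
Real growth = 32335.31/26189.71 − 1 = 0.2347.

23.47%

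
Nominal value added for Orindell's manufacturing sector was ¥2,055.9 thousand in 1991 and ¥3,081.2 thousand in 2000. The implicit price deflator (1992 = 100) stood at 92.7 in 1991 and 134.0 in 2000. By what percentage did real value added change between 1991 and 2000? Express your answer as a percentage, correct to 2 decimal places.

Deflate each year: 1991 → 2055.9/0.927 = 2217.80; 2000 → 3081.2/1.340 = 2299.40.
So real value added changed by 2299.40/2217.80 − 1 = 0.0368, i.e. 3.68%.

3.68%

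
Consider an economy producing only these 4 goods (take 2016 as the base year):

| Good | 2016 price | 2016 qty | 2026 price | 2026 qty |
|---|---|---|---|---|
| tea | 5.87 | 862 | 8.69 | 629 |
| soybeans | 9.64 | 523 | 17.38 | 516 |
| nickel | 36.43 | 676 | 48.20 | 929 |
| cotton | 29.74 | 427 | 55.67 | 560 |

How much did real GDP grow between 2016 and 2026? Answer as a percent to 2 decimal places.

Real GDP 2016 = Nominal GDP 2016 = 5.87·862 + 9.64·523 + 36.43·676 + 29.74·427 = 47427.32.
Real GDP 2026 (at 2016 prices) = 5.87·629 + 9.64·516 + 36.43·929 + 29.74·560 = 59164.34.
Real growth = 59164.34/47427.32 − 1 = 0.2475.

24.75%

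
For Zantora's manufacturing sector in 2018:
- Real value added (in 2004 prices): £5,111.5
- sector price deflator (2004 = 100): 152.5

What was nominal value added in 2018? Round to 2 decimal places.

Nominal value added = Real × (sector price deflator/100) = 5111.5 × 1.525 = 7795.04.

£7,795.04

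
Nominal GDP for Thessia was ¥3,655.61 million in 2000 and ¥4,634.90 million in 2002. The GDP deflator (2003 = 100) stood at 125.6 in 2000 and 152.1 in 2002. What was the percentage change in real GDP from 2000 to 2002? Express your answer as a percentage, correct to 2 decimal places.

4.70%

Real GDP 2000 = 3655.61 / 1.256 = 2910.52.
Real GDP 2002 = 4634.90 / 1.521 = 3047.27.
Real growth = 3047.27 / 2910.52 − 1 = 0.0470.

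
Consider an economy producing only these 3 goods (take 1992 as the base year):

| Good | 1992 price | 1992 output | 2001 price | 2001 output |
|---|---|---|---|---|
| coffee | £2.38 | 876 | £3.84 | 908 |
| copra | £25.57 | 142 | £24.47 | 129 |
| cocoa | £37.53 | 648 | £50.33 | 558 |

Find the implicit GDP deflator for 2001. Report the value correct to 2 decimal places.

131.54

Nominal GDP 2001 = 3.84·908 + 24.47·129 + 50.33·558 = 34727.49.
Real GDP 2001 (at 1992 prices) = 2.38·908 + 25.57·129 + 37.53·558 = 26401.31.
Deflator = Nominal/Real × 100 = 34727.49/26401.31 × 100 = 131.537.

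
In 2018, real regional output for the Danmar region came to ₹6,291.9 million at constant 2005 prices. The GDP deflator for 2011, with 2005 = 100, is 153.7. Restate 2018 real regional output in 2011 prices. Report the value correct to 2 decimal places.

₹9,670.65 million

Real regional output in 2011 prices = Real regional output in 2005 prices × (P_2011/P_2005) = 6291.9 × 1.537 = 9670.65.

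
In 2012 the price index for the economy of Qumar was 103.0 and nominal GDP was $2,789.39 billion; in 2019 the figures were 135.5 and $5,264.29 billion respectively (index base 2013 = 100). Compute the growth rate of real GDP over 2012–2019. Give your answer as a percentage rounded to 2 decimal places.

Real GDP 2012 = 2789.39 / 1.030 = 2708.15.
Real GDP 2019 = 5264.29 / 1.355 = 3885.08.
Real growth = 3885.08 / 2708.15 − 1 = 0.4346.

43.46%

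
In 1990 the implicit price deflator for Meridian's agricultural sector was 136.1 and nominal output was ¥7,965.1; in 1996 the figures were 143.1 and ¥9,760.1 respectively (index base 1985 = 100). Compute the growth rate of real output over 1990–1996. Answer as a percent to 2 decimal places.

Real output 1990 = 7965.1 / 1.361 = 5852.39.
Real output 1996 = 9760.1 / 1.431 = 6820.48.
Real growth = 6820.48 / 5852.39 − 1 = 0.1654.

16.54%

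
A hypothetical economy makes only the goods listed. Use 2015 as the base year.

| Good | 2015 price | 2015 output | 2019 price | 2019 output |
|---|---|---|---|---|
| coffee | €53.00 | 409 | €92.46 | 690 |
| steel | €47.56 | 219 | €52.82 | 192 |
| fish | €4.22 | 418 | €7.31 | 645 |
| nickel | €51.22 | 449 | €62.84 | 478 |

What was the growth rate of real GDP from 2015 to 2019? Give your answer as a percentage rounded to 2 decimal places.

28.23%

Real GDP 2015 = Nominal GDP 2015 = 53.00·409 + 47.56·219 + 4.22·418 + 51.22·449 = 56854.38.
Real GDP 2019 (at 2015 prices) = 53.00·690 + 47.56·192 + 4.22·645 + 51.22·478 = 72906.58.
Real growth = 72906.58/56854.38 − 1 = 0.2823.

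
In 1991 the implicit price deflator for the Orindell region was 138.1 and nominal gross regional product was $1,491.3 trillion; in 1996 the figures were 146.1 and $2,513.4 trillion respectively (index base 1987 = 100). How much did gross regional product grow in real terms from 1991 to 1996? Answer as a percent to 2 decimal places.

Real gross regional product 1991 = 1491.3 / 1.381 = 1079.87.
Real gross regional product 1996 = 2513.4 / 1.461 = 1720.33.
Real growth = 1720.33 / 1079.87 − 1 = 0.5931.

59.31%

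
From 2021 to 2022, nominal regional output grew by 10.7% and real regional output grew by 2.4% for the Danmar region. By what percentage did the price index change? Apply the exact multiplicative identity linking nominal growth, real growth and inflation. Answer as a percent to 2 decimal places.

(1 + g_nom) = (1 + g_real)(1 + π), so π = 1.1070 / 1.0240 − 1 = 0.08105.

8.11%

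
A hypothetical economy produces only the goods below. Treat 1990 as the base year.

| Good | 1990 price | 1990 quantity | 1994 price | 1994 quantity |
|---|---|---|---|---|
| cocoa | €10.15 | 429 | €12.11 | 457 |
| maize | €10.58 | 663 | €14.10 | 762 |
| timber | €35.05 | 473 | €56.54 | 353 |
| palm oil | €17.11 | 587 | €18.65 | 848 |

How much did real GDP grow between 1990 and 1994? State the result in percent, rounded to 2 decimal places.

4.19%

Real GDP 1990 = Nominal GDP 1990 = 10.15·429 + 10.58·663 + 35.05·473 + 17.11·587 = 37991.11.
Real GDP 1994 (at 1990 prices) = 10.15·457 + 10.58·762 + 35.05·353 + 17.11·848 = 39582.44.
Real growth = 39582.44/37991.11 − 1 = 0.0419.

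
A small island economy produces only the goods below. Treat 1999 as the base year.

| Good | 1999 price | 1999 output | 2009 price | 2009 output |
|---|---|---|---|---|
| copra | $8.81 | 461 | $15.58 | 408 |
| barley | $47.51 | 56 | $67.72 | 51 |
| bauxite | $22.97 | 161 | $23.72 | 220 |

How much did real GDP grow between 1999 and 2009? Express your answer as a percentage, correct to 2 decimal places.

Real GDP 1999 = Nominal GDP 1999 = 8.81·461 + 47.51·56 + 22.97·161 = 10420.14.
Real GDP 2009 (at 1999 prices) = 8.81·408 + 47.51·51 + 22.97·220 = 11070.89.
Real growth = 11070.89/10420.14 − 1 = 0.0625.

6.25%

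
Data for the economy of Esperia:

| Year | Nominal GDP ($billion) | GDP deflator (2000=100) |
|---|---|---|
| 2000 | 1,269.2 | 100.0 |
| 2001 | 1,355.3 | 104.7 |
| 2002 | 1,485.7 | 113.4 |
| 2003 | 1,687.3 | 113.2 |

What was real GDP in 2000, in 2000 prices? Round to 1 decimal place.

$1,269.2 billion

Real GDP 2000 = 1269.2 / 1.000 = 1269.20.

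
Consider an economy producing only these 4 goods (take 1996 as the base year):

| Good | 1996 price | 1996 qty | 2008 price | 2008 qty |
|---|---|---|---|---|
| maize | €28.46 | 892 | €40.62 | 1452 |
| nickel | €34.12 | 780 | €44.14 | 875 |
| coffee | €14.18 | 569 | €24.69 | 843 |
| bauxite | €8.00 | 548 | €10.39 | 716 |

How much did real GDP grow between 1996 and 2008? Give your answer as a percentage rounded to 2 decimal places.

37.87%

Real GDP 1996 = Nominal GDP 1996 = 28.46·892 + 34.12·780 + 14.18·569 + 8.00·548 = 64452.34.
Real GDP 2008 (at 1996 prices) = 28.46·1452 + 34.12·875 + 14.18·843 + 8.00·716 = 88860.66.
Real growth = 88860.66/64452.34 − 1 = 0.3787.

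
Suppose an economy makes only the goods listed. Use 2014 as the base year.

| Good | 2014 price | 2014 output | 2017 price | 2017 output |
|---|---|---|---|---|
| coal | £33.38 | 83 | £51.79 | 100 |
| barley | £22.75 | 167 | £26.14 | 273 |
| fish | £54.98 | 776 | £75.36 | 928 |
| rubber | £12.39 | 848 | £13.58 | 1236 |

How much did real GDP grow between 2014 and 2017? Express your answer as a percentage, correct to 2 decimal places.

27.02%

Real GDP 2014 = Nominal GDP 2014 = 33.38·83 + 22.75·167 + 54.98·776 + 12.39·848 = 59740.99.
Real GDP 2017 (at 2014 prices) = 33.38·100 + 22.75·273 + 54.98·928 + 12.39·1236 = 75884.23.
Real growth = 75884.23/59740.99 − 1 = 0.2702.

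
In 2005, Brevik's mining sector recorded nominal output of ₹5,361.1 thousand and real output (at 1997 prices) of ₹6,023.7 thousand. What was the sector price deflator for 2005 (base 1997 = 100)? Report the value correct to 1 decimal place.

sector price deflator = (Nominal / Real) × 100 = 5361.1 / 6023.7 × 100 = 89.00.

89.0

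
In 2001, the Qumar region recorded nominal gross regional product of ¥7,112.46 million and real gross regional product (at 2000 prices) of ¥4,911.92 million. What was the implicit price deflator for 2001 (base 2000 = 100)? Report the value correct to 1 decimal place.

implicit price deflator = (Nominal / Real) × 100 = 7112.46 / 4911.92 × 100 = 144.80.

144.8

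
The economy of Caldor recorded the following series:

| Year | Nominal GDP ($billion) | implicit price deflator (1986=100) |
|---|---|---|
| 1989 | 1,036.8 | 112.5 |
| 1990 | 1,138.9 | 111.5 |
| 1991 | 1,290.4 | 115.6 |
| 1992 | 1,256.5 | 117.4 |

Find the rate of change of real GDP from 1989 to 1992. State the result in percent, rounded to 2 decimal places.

Real GDP 1989 = 1036.8/1.125 = 921.60.
Real GDP 1992 = 1256.5/1.174 = 1070.27.
Change = 1070.27/921.60 − 1 = 0.1613.

16.13%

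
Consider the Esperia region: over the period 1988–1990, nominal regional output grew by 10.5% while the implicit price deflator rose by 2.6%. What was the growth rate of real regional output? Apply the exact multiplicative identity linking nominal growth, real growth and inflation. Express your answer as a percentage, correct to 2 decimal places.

7.70%

(1 + g_nom) = (1 + g_real)(1 + π), so g_real = 1.1050 / 1.0260 − 1 = 0.07700.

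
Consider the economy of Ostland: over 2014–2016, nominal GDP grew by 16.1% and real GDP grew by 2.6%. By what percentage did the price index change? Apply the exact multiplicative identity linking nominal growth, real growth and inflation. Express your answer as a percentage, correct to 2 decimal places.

13.16%

(1 + g_nom) = (1 + g_real)(1 + π), so π = 1.1610 / 1.0260 − 1 = 0.13158.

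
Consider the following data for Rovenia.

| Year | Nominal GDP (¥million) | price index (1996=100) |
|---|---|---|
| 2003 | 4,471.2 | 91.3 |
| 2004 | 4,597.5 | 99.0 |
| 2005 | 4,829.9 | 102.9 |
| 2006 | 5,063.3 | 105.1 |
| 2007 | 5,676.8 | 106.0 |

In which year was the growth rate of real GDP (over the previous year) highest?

2004: real = 4597.5/0.990 = 4643.94; growth vs 2003 (4897.26) = -5.17%.
2005: real = 4829.9/1.029 = 4693.78; growth vs 2004 (4643.94) = 1.07%.
2006: real = 5063.3/1.051 = 4817.60; growth vs 2005 (4693.78) = 2.64%.
2007: real = 5676.8/1.060 = 5355.47; growth vs 2006 (4817.60) = 11.16%.

2007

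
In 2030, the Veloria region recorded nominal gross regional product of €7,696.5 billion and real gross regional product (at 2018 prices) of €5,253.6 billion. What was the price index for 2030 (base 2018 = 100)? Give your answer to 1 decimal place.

146.5

price index = (Nominal / Real) × 100 = 7696.5 / 5253.6 × 100 = 146.50.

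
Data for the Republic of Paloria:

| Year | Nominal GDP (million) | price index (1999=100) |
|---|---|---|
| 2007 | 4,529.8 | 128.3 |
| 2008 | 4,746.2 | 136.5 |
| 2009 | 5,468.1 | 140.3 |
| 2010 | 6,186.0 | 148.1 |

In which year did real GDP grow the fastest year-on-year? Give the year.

2008: real = 4746.2/1.365 = 3477.07; growth vs 2007 (3530.63) = -1.52%.
2009: real = 5468.1/1.403 = 3897.43; growth vs 2008 (3477.07) = 12.09%.
2010: real = 6186.0/1.481 = 4176.91; growth vs 2009 (3897.43) = 7.17%.

2009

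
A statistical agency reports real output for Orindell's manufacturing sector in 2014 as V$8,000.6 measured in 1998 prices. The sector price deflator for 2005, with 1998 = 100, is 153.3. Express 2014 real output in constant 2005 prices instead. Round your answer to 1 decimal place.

V$12,264.9

Real output in 2005 prices = Real output in 1998 prices × (P_2005/P_1998) = 8000.6 × 1.533 = 12264.92.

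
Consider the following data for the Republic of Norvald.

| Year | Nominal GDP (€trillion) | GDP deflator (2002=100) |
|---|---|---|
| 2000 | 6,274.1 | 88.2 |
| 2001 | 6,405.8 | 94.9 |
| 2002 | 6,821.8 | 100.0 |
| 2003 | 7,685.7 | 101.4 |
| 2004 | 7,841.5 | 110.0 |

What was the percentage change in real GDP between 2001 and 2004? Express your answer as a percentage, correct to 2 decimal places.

Real GDP 2001 = 6405.8/0.949 = 6750.05.
Real GDP 2004 = 7841.5/1.100 = 7128.64.
Change = 7128.64/6750.05 − 1 = 0.0561.

5.61%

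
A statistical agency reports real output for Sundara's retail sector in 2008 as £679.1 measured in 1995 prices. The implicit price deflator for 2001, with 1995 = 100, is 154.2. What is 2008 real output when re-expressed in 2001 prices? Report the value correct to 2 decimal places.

Real output in 2001 prices = Real output in 1995 prices × (P_2001/P_1995) = 679.1 × 1.542 = 1047.17.

£1,047.17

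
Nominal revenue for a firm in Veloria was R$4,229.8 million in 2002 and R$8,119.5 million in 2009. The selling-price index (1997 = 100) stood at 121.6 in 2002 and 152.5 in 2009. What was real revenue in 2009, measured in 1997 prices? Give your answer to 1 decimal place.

Real revenue = Nominal / (selling-price index/100) = 8119.5 / 1.525 = 5324.26.

R$5,324.3 million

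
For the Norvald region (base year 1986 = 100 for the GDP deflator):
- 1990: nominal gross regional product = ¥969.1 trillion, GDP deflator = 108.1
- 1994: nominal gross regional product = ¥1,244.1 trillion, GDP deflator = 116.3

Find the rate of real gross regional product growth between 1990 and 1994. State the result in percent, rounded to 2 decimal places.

Real gross regional product 1990 = 969.1 / 1.081 = 896.48.
Real gross regional product 1994 = 1244.1 / 1.163 = 1069.73.
Real growth = 1069.73 / 896.48 − 1 = 0.1933.

19.33%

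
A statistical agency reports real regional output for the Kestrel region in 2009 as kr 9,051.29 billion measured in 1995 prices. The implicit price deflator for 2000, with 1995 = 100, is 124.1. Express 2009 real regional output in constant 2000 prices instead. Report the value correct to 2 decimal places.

kr 11,232.65 billion

Real regional output in 2000 prices = Real regional output in 1995 prices × (P_2000/P_1995) = 9051.29 × 1.241 = 11232.65.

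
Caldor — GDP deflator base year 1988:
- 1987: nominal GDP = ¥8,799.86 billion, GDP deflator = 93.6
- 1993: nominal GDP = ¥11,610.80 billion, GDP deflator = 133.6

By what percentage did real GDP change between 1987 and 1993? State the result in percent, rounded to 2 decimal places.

Real GDP 1987 = 8799.86 / 0.936 = 9401.56.
Real GDP 1993 = 11610.80 / 1.336 = 8690.72.
Real growth = 8690.72 / 9401.56 − 1 = -0.0756.

-7.56%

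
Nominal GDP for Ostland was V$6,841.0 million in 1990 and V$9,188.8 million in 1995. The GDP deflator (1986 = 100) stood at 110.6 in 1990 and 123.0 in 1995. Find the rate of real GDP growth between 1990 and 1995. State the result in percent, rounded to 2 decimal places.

Real GDP 1990 = 6841.0 / 1.106 = 6185.35.
Real GDP 1995 = 9188.8 / 1.230 = 7470.57.
Real growth = 7470.57 / 6185.35 − 1 = 0.2078.

20.78%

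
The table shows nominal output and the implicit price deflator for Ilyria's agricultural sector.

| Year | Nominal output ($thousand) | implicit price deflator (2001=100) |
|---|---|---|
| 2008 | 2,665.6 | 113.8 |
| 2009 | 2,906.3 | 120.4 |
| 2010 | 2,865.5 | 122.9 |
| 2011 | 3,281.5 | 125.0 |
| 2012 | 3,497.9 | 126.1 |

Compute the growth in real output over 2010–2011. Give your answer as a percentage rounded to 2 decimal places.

12.59%

Real output 2010 = 2865.5/1.229 = 2331.57.
Real output 2011 = 3281.5/1.250 = 2625.20.
Change = 2625.20/2331.57 − 1 = 0.1259.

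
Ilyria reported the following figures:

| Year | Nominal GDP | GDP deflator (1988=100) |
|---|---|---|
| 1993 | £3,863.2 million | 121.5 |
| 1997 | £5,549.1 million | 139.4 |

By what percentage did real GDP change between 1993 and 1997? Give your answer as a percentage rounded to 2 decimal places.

Deflate each year: 1993 → 3863.2/1.215 = 3179.59; 1997 → 5549.1/1.394 = 3980.70.
So real GDP changed by 3980.70/3179.59 − 1 = 0.2520, i.e. 25.20%.

25.20%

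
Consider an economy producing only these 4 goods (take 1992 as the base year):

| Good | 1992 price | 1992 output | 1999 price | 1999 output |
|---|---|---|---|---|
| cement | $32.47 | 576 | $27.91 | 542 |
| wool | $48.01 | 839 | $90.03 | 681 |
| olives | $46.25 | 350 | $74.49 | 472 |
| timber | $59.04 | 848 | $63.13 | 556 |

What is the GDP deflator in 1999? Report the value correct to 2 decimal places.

139.78

Nominal GDP 1999 = 27.91·542 + 90.03·681 + 74.49·472 + 63.13·556 = 146697.21.
Real GDP 1999 (at 1992 prices) = 32.47·542 + 48.01·681 + 46.25·472 + 59.04·556 = 104949.79.
Deflator = Nominal/Real × 100 = 146697.21/104949.79 × 100 = 139.778.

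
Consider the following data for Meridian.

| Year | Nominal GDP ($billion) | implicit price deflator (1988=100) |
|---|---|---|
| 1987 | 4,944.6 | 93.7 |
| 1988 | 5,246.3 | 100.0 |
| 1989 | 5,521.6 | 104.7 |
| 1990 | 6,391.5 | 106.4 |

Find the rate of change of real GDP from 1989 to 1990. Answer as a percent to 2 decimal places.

Real GDP 1989 = 5521.6/1.047 = 5273.73.
Real GDP 1990 = 6391.5/1.064 = 6007.05.
Change = 6007.05/5273.73 − 1 = 0.1391.

13.91%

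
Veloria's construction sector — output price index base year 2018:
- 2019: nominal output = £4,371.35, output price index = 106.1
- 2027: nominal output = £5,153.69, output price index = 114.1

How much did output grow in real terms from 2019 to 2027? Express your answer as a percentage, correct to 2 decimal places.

9.63%

Real output 2019 = 4371.35 / 1.061 = 4120.03.
Real output 2027 = 5153.69 / 1.141 = 4516.82.
Real growth = 4516.82 / 4120.03 − 1 = 0.0963.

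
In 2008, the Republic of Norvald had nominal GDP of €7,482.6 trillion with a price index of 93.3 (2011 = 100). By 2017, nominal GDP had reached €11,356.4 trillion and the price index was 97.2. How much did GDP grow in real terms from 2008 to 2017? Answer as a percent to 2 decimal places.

45.68%

Real GDP 2008 = 7482.6 / 0.933 = 8019.94.
Real GDP 2017 = 11356.4 / 0.972 = 11683.54.
Real growth = 11683.54 / 8019.94 − 1 = 0.4568.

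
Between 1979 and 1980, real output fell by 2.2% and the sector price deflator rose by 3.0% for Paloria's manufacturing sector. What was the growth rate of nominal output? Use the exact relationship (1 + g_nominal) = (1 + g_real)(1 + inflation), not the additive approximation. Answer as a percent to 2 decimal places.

(1 + g_nom) = (1 + g_real)(1 + π) = 0.9780 × 1.0300 = 1.00734.

0.73%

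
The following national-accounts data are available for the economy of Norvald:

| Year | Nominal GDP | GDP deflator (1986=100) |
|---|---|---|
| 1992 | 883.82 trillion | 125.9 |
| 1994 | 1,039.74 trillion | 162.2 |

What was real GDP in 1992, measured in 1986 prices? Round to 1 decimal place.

702.0 trillion

Real GDP = Nominal / (GDP deflator/100) = 883.82 / 1.259 = 702.00.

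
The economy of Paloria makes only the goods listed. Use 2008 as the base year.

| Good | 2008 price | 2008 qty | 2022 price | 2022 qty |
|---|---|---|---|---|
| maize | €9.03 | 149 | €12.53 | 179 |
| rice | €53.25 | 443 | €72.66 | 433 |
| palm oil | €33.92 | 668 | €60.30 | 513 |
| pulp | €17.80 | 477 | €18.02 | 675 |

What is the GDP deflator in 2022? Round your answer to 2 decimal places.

Nominal GDP 2022 = 12.53·179 + 72.66·433 + 60.30·513 + 18.02·675 = 76802.05.
Real GDP 2022 (at 2008 prices) = 9.03·179 + 53.25·433 + 33.92·513 + 17.80·675 = 54089.58.
Deflator = Nominal/Real × 100 = 76802.05/54089.58 × 100 = 141.990.

141.99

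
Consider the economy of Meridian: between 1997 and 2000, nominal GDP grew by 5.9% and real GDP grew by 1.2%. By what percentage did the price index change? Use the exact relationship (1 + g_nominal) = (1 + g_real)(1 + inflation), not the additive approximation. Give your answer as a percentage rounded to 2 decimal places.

4.64%

(1 + g_nom) = (1 + g_real)(1 + π), so π = 1.0590 / 1.0120 − 1 = 0.04644.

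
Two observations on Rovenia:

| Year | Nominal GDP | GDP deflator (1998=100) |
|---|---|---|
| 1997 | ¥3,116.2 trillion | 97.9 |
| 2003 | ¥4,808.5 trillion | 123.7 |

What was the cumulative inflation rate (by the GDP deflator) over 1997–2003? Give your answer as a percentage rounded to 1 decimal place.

26.4%

Price-level change = 123.7 / 97.9 − 1 = 0.2635.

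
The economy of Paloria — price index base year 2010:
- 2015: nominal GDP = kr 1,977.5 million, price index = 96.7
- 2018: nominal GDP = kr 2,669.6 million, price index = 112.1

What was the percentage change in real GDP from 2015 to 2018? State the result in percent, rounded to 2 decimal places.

16.45%

Deflate each year: 2015 → 1977.5/0.967 = 2044.98; 2018 → 2669.6/1.121 = 2381.45.
So real GDP changed by 2381.45/2044.98 − 1 = 0.1645, i.e. 16.45%.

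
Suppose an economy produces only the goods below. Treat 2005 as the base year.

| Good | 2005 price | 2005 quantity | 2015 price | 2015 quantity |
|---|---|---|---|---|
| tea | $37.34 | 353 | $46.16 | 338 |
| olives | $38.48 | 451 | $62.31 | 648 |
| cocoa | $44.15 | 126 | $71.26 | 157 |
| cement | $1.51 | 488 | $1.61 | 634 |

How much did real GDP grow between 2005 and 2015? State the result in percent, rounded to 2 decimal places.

23.37%

Real GDP 2005 = Nominal GDP 2005 = 37.34·353 + 38.48·451 + 44.15·126 + 1.51·488 = 36835.28.
Real GDP 2015 (at 2005 prices) = 37.34·338 + 38.48·648 + 44.15·157 + 1.51·634 = 45444.85.
Real growth = 45444.85/36835.28 − 1 = 0.2337.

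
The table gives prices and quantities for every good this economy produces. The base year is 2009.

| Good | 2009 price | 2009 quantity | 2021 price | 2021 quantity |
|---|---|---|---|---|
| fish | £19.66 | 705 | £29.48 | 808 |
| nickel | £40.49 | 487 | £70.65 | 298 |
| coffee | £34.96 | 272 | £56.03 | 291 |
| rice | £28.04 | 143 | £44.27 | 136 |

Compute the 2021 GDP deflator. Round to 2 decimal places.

Nominal GDP 2021 = 29.48·808 + 70.65·298 + 56.03·291 + 44.27·136 = 67198.99.
Real GDP 2021 (at 2009 prices) = 19.66·808 + 40.49·298 + 34.96·291 + 28.04·136 = 41938.10.
Deflator = Nominal/Real × 100 = 67198.99/41938.10 × 100 = 160.234.

160.23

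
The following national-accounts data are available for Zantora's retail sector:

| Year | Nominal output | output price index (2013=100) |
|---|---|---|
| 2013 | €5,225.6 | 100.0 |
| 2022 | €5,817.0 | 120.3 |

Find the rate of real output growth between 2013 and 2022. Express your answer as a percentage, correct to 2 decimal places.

-7.47%

Deflate each year: 2013 → 5225.6/1.000 = 5225.60; 2022 → 5817.0/1.203 = 4835.41.
So real output changed by 4835.41/5225.60 − 1 = -0.0747, i.e. -7.47%.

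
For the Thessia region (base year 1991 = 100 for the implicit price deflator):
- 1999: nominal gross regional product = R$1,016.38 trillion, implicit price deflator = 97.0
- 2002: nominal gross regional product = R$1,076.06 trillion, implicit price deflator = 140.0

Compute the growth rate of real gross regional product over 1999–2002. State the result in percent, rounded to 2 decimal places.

-26.65%

Real gross regional product 1999 = 1016.38 / 0.970 = 1047.81.
Real gross regional product 2002 = 1076.06 / 1.400 = 768.61.
Real growth = 768.61 / 1047.81 − 1 = -0.2665.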